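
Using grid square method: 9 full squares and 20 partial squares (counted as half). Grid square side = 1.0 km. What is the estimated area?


effective squares = 9 + 20 * 0.5 = 19.0
area = 19.0 * 1.0 = 19.0 km^2

19.0 km^2


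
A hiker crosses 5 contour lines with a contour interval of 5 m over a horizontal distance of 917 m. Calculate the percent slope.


elevation change = 5 * 5 = 25 m
slope = 25 / 917 * 100 = 2.7%

2.7%


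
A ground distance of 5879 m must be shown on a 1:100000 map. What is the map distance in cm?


map_cm = 5879 * 100 / 100000 = 5.879 cm ≈ 5.88 cm

5.88 cm


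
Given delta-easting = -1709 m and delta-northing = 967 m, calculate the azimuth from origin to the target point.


az = atan2(-1709, 967) = -60.5 deg
adjusted to 0-360: 299.5 degrees

299.5 degrees


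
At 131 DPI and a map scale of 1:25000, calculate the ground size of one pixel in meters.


pixel_cm = 2.54 / 131 ≈ 0.019389 cm
ground = pixel_cm * 25000 / 100 = 2.54 * 25000 / (131 * 100) = 63500 / 13100 ≈ 4.85 m

4.85 m


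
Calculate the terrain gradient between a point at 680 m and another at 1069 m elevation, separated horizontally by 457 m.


gradient = (1069 - 680) / 457 = 389 / 457 = 0.8512

0.8512


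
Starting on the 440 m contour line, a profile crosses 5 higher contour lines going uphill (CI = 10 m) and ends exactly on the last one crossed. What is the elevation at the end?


elevation = 440 + 5 * 10 = 490 m

490 m


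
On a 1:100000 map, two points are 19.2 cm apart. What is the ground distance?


ground = 19.2 cm * 100000 / 100 = 19200.0 m = 19.2 km

19.2 km


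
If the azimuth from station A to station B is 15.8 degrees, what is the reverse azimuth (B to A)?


back azimuth = (15.8 + 180) mod 360 = 195.8 degrees

195.8 degrees


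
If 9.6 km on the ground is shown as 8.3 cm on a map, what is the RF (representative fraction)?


ground = 9.6 km = 960000 cm; RF denominator = ground / map = 960000 / 8.3 ≈ 115663; RF = 1:115663

1:115663


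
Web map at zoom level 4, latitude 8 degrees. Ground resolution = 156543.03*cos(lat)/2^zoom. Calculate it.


res = 156543.03 * cos(8) / 2^4 = 156543.03 * 0.99026807 / 16 = 9688.72 m/pixel

9688.72 m/pixel


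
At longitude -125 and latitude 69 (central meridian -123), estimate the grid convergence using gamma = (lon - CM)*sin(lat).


gamma = (-125 - -123) * sin(69) = -2 * 0.93358 = -1.867 degrees

-1.867 degrees


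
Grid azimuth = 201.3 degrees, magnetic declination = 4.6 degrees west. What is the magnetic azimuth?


magnetic azimuth = grid azimuth - declination (east +ve)
mag_az = 201.3 - -4.6 = 205.9 degrees

205.9 degrees


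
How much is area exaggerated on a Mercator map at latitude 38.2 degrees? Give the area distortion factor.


area_distortion = 1/cos^2(38.2) = 1.619

1.619


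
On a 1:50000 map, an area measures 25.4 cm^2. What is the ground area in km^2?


ground_area = 25.4 * (50000/100)^2 = 6350000.0 m^2 = 6.35 km^2

6.35 km^2


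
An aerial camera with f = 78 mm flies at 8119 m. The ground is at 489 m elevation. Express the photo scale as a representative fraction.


scale = f / (H - h) = 78 mm / 7630 m = 78 / 7630000 = 1:97821

1:97821


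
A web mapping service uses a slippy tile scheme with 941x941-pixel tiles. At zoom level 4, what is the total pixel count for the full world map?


tiles per axis = 2^4 = 16
total tiles = 16^2 = 256
pixels per axis = 16 * 941 = 15056
total pixels = 15056^2 = 226683136

226683136 pixels


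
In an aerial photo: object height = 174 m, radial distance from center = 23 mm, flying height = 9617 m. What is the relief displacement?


d = h * r / H = 174 * 23 / 9617 = 0.42 mm

0.42 mm


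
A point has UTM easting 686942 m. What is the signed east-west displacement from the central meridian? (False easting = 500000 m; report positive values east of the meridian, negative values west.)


displacement = 686942 - 500000 = 186942 m

186942 m


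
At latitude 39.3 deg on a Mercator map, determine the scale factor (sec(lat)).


SF = 1 / cos(39.3) = 1 / 0.77384 = 1.292

1.292


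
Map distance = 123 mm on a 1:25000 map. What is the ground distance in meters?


ground = 123 mm * 25000 / 1000 = 3075.0 m

3075.0 m


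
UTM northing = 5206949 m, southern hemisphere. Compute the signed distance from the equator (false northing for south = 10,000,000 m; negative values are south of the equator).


For southern: actual = 5206949 - 10000000 = -4793051 m

-4793051 m


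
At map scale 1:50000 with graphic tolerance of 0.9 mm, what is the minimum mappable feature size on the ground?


ground = 0.9 mm * 50000 / 1000 = 45.0 m

45.0 m


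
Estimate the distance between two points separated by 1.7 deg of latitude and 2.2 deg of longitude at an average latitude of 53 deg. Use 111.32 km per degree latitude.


dlat_km = 1.7 * 111.32 = 189.244
dlon_km = 2.2 * 111.32 * cos(53) ≈ 147.387
dist = sqrt(189.244^2 + 147.387^2) ≈ 239.9 km

239.9 km


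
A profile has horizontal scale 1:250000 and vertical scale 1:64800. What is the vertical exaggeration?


VE = horizontal_scale / vertical_scale = 250000 / 64800 ≈ 3.9

3.9x


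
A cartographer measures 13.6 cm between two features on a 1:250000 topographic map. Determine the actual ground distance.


ground = 13.6 cm * 250000 / 100 = 34000.0 m = 34.0 km

34.0 km


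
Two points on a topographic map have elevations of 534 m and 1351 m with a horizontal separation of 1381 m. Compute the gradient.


gradient = (1351 - 534) / 1381 = 817 / 1381 = 0.5916

0.5916


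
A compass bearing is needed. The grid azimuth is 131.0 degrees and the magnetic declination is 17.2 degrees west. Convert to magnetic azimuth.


magnetic azimuth = grid azimuth - declination (east +ve)
mag_az = 131.0 - -17.2 = 148.2 degrees

148.2 degrees


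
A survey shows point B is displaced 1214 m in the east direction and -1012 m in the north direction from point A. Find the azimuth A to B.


az = atan2(1214, -1012) = 129.8 deg
adjusted to 0-360: 129.8 degrees

129.8 degrees


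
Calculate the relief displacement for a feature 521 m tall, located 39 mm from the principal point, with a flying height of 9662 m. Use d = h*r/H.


d = h * r / H = 521 * 39 / 9662 = 2.1 mm

2.1 mm


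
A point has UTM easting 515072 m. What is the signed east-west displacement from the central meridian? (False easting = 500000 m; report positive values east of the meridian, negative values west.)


displacement = 515072 - 500000 = 15072 m

15072 m


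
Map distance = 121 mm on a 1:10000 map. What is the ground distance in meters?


ground = 121 mm * 10000 / 1000 = 1210.0 m

1210.0 m


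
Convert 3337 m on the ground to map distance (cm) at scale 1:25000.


map_cm = 3337 * 100 / 25000 = 13.348 cm ≈ 13.35 cm

13.35 cm


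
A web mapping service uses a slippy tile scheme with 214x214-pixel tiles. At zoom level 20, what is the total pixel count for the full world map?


tiles per axis = 2^20 = 1048576
total tiles = 1048576^2 = 1099511627776
pixels per axis = 1048576 * 214 = 224395264
total pixels = 224395264^2 = 50353234505629696

50353234505629696 pixels


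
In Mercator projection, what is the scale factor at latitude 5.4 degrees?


SF = 1 / cos(5.4) = 1 / 0.995562 = 1.004

1.004


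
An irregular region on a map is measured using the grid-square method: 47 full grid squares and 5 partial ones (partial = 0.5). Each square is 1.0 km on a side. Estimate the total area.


effective squares = 47 + 5 * 0.5 = 49.5
area = 49.5 * 1.0 = 49.5 km^2

49.5 km^2


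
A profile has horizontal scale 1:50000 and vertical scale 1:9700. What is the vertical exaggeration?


VE = horizontal_scale / vertical_scale = 50000 / 9700 ≈ 5.2

5.2x


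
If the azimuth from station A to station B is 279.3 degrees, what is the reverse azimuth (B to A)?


back azimuth = (279.3 + 180) mod 360 = 99.3 degrees

99.3 degrees


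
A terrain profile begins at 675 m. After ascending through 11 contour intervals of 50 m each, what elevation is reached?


elevation = 675 + 11 * 50 = 1225 m

1225 m


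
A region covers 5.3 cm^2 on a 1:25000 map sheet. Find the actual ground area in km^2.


ground_area = 5.3 * (25000/100)^2 = 331250.0 m^2 = 0.33125 km^2 ≈ 0.331 km^2

0.331 km^2


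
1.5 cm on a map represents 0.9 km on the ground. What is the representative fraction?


ground = 0.9 km = 90000 cm; RF denominator = ground / map = 90000 / 1.5 = 60000; RF = 1:60000

1:60000


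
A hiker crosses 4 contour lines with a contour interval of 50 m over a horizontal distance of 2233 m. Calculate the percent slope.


elevation change = 4 * 50 = 200 m
slope = 200 / 2233 * 100 = 9.0%

9.0%


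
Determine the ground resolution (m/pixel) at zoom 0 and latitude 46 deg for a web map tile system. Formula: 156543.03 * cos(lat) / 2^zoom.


res = 156543.03 * cos(46) / 2^0 = 156543.03 * 0.69465837 / 1 = 108743.93 m/pixel

108743.93 m/pixel


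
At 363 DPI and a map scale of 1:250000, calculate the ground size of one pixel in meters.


pixel_cm = 2.54 / 363 ≈ 0.006997 cm
ground = pixel_cm * 250000 / 100 = 2.54 * 250000 / (363 * 100) = 635000 / 36300 ≈ 17.49 m

17.49 m


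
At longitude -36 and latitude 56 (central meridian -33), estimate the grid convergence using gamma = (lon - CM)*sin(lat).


gamma = (-36 - -33) * sin(56) = -3 * 0.829038 = -2.487 degrees

-2.487 degrees


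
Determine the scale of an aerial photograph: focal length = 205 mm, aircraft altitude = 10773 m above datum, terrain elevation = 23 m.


scale = f / (H - h) = 205 mm / 10750 m = 205 / 10750000 = 1:52439

1:52439


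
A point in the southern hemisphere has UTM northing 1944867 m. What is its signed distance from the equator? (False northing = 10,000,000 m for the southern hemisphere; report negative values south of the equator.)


For southern: actual = 1944867 - 10000000 = -8055133 m

-8055133 m


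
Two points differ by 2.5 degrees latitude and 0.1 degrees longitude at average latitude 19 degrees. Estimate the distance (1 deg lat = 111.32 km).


dlat_km = 2.5 * 111.32 = 278.3
dlon_km = 0.1 * 111.32 * cos(19) ≈ 10.526
dist = sqrt(278.3^2 + 10.526^2) ≈ 278.5 km

278.5 km


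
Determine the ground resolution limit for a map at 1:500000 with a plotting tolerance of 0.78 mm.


ground = 0.78 mm * 500000 / 1000 = 390.0 m

390.0 m


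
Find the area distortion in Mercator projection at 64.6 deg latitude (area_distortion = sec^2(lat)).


area_distortion = 1/cos^2(64.6) = 5.435

5.435


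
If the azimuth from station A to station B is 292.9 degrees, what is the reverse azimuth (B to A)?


back azimuth = (292.9 + 180) mod 360 = 112.9 degrees

112.9 degrees


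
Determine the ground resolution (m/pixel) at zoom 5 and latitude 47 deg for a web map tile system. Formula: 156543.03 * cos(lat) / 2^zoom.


res = 156543.03 * cos(47) / 2^5 = 156543.03 * 0.68199836 / 32 = 3336.32 m/pixel

3336.32 m/pixel


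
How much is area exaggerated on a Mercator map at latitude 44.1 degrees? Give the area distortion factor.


area_distortion = 1/cos^2(44.1) = 1.939

1.939


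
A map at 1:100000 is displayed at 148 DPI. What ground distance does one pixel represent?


pixel_cm = 2.54 / 148 ≈ 0.017162 cm
ground = pixel_cm * 100000 / 100 = 2.54 * 100000 / (148 * 100) = 254000 / 14800 ≈ 17.16 m

17.16 m


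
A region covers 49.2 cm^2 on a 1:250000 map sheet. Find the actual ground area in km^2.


ground_area = 49.2 * (250000/100)^2 = 307500000.0 m^2 = 307.5 km^2

307.5 km^2


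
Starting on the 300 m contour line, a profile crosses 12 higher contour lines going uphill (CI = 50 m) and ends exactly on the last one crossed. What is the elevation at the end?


elevation = 300 + 12 * 50 = 900 m

900 m


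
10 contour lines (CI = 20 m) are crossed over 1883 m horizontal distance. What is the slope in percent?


elevation change = 10 * 20 = 200 m
slope = 200 / 1883 * 100 = 10.6%

10.6%


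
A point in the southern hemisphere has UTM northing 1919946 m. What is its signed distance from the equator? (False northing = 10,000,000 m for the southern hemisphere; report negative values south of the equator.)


For southern: actual = 1919946 - 10000000 = -8080054 m

-8080054 m


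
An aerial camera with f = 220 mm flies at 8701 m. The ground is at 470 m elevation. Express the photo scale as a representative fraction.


scale = f / (H - h) = 220 mm / 8231 m = 220 / 8231000 = 1:37414

1:37414


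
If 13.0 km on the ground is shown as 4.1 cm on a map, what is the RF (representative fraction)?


ground = 13.0 km = 1300000 cm; RF denominator = ground / map = 1300000 / 4.1 ≈ 317073; RF = 1:317073

1:317073


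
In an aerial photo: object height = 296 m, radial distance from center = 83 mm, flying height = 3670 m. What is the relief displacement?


d = h * r / H = 296 * 83 / 3670 = 6.69 mm

6.69 mm


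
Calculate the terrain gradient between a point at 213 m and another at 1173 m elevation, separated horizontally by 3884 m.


gradient = (1173 - 213) / 3884 = 960 / 3884 = 0.2472

0.2472


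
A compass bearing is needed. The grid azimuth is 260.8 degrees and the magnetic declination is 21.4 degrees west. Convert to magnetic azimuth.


magnetic azimuth = grid azimuth - declination (east +ve)
mag_az = 260.8 - -21.4 = 282.2 degrees

282.2 degrees


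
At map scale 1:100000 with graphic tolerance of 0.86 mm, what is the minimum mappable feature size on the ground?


ground = 0.86 mm * 100000 / 1000 = 86.0 m

86.0 m


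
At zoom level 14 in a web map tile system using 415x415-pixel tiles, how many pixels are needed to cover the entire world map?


tiles per axis = 2^14 = 16384
total tiles = 16384^2 = 268435456
pixels per axis = 16384 * 415 = 6799360
total pixels = 6799360^2 = 46231296409600

46231296409600 pixels


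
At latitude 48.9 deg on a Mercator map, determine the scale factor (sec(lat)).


SF = 1 / cos(48.9) = 1 / 0.657375 = 1.521

1.521


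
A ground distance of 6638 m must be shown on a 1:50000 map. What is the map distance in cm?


map_cm = 6638 * 100 / 50000 = 13.276 cm ≈ 13.28 cm

13.28 cm


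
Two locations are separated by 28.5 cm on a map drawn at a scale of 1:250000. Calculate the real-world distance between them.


ground = 28.5 cm * 250000 / 100 = 71250.0 m = 71.25 km

71.25 km


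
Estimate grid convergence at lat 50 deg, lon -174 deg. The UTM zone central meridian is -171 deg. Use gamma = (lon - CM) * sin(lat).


gamma = (-174 - -171) * sin(50) = -3 * 0.766044 = -2.298 degrees

-2.298 degrees


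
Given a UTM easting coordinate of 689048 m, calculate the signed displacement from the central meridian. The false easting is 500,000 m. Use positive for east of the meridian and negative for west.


displacement = 689048 - 500000 = 189048 m

189048 m


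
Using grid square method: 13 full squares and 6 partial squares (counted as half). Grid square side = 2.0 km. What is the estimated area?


effective squares = 13 + 6 * 0.5 = 16.0
area = 16.0 * 4.0 = 64.0 km^2

64.0 km^2


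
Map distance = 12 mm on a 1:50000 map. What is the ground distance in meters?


ground = 12 mm * 50000 / 1000 = 600.0 m

600.0 m


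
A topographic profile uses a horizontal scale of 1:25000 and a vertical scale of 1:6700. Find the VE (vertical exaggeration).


VE = horizontal_scale / vertical_scale = 25000 / 6700 ≈ 3.7

3.7x


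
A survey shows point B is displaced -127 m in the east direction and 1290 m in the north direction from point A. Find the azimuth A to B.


az = atan2(-127, 1290) = -5.6 deg
adjusted to 0-360: 354.4 degrees

354.4 degrees


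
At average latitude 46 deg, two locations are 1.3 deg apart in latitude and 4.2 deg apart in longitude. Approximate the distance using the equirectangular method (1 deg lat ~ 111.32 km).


dlat_km = 1.3 * 111.32 = 144.716
dlon_km = 4.2 * 111.32 * cos(46) ≈ 324.783
dist = sqrt(144.716^2 + 324.783^2) ≈ 355.6 km

355.6 km


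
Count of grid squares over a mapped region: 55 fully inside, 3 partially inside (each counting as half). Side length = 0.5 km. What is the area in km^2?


effective squares = 55 + 3 * 0.5 = 56.5
area = 56.5 * 0.25 = 14.125 km^2

14.125 km^2


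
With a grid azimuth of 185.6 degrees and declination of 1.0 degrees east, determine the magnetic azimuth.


magnetic azimuth = grid azimuth - declination (east +ve)
mag_az = 185.6 - 1.0 = 184.6 degrees

184.6 degrees


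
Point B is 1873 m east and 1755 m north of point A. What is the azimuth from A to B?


az = atan2(1873, 1755) = 46.9 deg
adjusted to 0-360: 46.9 degrees

46.9 degrees


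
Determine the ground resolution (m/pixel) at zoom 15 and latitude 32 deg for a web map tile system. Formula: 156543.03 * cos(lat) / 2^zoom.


res = 156543.03 * cos(32) / 2^15 = 156543.03 * 0.8480481 / 32768 = 4.05 m/pixel

4.05 m/pixel


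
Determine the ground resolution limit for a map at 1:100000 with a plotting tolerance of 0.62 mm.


ground = 0.62 mm * 100000 / 1000 = 62.0 m

62.0 m


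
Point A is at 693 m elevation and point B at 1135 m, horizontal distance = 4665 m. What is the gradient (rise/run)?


gradient = (1135 - 693) / 4665 = 442 / 4665 = 0.0947

0.0947


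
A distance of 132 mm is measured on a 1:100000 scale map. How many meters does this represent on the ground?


ground = 132 mm * 100000 / 1000 = 13200.0 m

13200.0 m


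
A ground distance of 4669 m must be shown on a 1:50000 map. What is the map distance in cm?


map_cm = 4669 * 100 / 50000 = 9.338 cm ≈ 9.34 cm

9.34 cm


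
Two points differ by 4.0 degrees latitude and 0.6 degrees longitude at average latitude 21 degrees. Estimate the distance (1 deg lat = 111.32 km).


dlat_km = 4.0 * 111.32 = 445.28
dlon_km = 0.6 * 111.32 * cos(21) ≈ 62.356
dist = sqrt(445.28^2 + 62.356^2) ≈ 449.6 km

449.6 km


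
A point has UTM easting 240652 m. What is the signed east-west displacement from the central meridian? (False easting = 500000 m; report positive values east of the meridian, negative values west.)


displacement = 240652 - 500000 = -259348 m

-259348 m


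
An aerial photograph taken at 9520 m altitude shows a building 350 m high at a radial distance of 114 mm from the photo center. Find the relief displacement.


d = h * r / H = 350 * 114 / 9520 = 4.19 mm

4.19 mm


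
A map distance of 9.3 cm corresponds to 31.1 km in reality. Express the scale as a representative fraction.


ground = 31.1 km = 3110000 cm; RF denominator = ground / map = 3110000 / 9.3 ≈ 334409; RF = 1:334409

1:334409


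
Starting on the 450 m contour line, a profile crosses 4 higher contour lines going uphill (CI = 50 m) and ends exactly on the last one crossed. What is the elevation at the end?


elevation = 450 + 4 * 50 = 650 m

650 m


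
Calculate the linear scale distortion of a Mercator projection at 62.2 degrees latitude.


SF = 1 / cos(62.2) = 1 / 0.466387 = 2.144

2.144


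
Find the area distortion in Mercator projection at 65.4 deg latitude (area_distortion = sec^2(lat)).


area_distortion = 1/cos^2(65.4) = 5.771

5.771


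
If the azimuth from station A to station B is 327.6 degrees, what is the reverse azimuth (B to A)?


back azimuth = (327.6 + 180) mod 360 = 147.6 degrees

147.6 degrees


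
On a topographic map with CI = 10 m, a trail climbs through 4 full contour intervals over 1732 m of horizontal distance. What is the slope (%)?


elevation change = 4 * 10 = 40 m
slope = 40 / 1732 * 100 = 2.3%

2.3%


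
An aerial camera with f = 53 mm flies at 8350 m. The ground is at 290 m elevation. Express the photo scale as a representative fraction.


scale = f / (H - h) = 53 mm / 8060 m = 53 / 8060000 = 1:152075

1:152075


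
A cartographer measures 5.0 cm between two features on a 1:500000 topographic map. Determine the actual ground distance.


ground = 5.0 cm * 500000 / 100 = 25000.0 m = 25.0 km

25.0 km


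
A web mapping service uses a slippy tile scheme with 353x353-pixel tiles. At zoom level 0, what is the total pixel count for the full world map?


tiles per axis = 2^0 = 1
total tiles = 1^2 = 1
pixels per axis = 1 * 353 = 353
total pixels = 353^2 = 124609

124609 pixels


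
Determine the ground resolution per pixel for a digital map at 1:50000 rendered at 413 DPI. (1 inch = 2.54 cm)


pixel_cm = 2.54 / 413 ≈ 0.00615 cm
ground = pixel_cm * 50000 / 100 = 2.54 * 50000 / (413 * 100) = 127000 / 41300 ≈ 3.08 m

3.08 m


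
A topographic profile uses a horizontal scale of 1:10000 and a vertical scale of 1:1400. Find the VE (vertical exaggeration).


VE = horizontal_scale / vertical_scale = 10000 / 1400 ≈ 7.1

7.1x


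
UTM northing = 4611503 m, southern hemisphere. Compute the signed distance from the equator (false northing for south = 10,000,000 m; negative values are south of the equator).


For southern: actual = 4611503 - 10000000 = -5388497 m

-5388497 m


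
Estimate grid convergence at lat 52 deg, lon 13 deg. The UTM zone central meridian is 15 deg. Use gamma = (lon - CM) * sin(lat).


gamma = (13 - 15) * sin(52) = -2 * 0.788011 = -1.576 degrees

-1.576 degrees


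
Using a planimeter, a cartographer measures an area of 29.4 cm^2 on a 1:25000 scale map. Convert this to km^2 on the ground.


ground_area = 29.4 * (25000/100)^2 = 1837500.0 m^2 = 1.8375 km^2 ≈ 1.838 km^2

1.838 km^2


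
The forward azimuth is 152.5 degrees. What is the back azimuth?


back azimuth = (152.5 + 180) mod 360 = 332.5 degrees

332.5 degrees


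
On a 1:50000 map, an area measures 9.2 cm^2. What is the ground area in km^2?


ground_area = 9.2 * (50000/100)^2 = 2300000.0 m^2 = 2.3 km^2

2.3 km^2


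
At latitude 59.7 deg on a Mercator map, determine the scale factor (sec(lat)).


SF = 1 / cos(59.7) = 1 / 0.504528 = 1.982

1.982


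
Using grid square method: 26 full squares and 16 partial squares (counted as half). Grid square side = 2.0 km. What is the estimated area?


effective squares = 26 + 16 * 0.5 = 34.0
area = 34.0 * 4.0 = 136.0 km^2

136.0 km^2


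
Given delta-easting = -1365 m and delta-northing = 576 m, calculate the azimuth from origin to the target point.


az = atan2(-1365, 576) = -67.1 deg
adjusted to 0-360: 292.9 degrees

292.9 degrees


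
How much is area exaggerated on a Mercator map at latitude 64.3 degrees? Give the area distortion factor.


area_distortion = 1/cos^2(64.3) = 5.317

5.317


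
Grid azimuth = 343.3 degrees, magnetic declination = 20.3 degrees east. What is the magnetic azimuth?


magnetic azimuth = grid azimuth - declination (east +ve)
mag_az = 343.3 - 20.3 = 323.0 degrees

323.0 degrees


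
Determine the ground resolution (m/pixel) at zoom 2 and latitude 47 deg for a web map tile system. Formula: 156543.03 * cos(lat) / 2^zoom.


res = 156543.03 * cos(47) / 2^2 = 156543.03 * 0.68199836 / 4 = 26690.52 m/pixel

26690.52 m/pixel


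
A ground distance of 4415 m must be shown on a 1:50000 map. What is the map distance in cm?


map_cm = 4415 * 100 / 50000 = 8.83 cm

8.83 cm


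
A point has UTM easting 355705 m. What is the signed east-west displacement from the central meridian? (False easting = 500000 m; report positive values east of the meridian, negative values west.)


displacement = 355705 - 500000 = -144295 m

-144295 m


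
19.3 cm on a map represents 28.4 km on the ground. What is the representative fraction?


ground = 28.4 km = 2840000 cm; RF denominator = ground / map = 2840000 / 19.3 ≈ 147150; RF = 1:147150

1:147150


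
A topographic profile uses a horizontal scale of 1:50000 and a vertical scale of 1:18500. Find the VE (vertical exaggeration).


VE = horizontal_scale / vertical_scale = 50000 / 18500 ≈ 2.7

2.7x


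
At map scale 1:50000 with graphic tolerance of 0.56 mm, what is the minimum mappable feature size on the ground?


ground = 0.56 mm * 50000 / 1000 = 28.0 m

28.0 m


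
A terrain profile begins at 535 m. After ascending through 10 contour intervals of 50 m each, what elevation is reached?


elevation = 535 + 10 * 50 = 1035 m

1035 m


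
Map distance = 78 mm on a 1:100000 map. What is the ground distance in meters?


ground = 78 mm * 100000 / 1000 = 7800.0 m

7800.0 m


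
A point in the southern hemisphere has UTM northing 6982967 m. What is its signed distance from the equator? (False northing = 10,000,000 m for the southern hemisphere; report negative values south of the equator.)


For southern: actual = 6982967 - 10000000 = -3017033 m

-3017033 m


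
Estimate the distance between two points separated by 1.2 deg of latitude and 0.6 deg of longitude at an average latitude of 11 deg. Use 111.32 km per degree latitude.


dlat_km = 1.2 * 111.32 = 133.584
dlon_km = 0.6 * 111.32 * cos(11) ≈ 65.565
dist = sqrt(133.584^2 + 65.565^2) ≈ 148.8 km

148.8 km


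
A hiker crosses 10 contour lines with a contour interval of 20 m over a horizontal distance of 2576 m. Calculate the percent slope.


elevation change = 10 * 20 = 200 m
slope = 200 / 2576 * 100 = 7.8%

7.8%


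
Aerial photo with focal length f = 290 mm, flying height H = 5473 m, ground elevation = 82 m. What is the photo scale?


scale = f / (H - h) = 290 mm / 5391 m = 290 / 5391000 = 1:18590

1:18590


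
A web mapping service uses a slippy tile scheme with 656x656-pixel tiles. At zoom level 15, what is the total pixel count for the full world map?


tiles per axis = 2^15 = 32768
total tiles = 32768^2 = 1073741824
pixels per axis = 32768 * 656 = 21495808
total pixels = 21495808^2 = 462069761572864

462069761572864 pixels


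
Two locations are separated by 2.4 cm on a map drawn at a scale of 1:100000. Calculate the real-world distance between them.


ground = 2.4 cm * 100000 / 100 = 2400.0 m = 2.4 km

2.4 km


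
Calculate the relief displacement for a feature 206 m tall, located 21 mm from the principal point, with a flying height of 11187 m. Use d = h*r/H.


d = h * r / H = 206 * 21 / 11187 = 0.39 mm

0.39 mm


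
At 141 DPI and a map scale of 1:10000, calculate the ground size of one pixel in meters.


pixel_cm = 2.54 / 141 ≈ 0.018014 cm
ground = pixel_cm * 10000 / 100 = 2.54 * 10000 / (141 * 100) = 25400 / 14100 ≈ 1.8 m

1.8 m


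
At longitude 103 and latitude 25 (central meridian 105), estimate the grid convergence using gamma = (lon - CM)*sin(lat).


gamma = (103 - 105) * sin(25) = -2 * 0.422618 = -0.845 degrees

-0.845 degrees


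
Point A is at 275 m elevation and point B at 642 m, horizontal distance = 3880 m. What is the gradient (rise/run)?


gradient = (642 - 275) / 3880 = 367 / 3880 = 0.0946

0.0946


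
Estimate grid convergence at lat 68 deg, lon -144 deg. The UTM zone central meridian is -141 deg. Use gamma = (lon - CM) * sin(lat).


gamma = (-144 - -141) * sin(68) = -3 * 0.927184 = -2.782 degrees

-2.782 degrees


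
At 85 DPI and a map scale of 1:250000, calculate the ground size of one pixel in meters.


pixel_cm = 2.54 / 85 ≈ 0.029882 cm
ground = pixel_cm * 250000 / 100 = 2.54 * 250000 / (85 * 100) = 635000 / 8500 ≈ 74.71 m

74.71 m


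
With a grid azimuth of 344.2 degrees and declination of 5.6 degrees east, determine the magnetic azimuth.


magnetic azimuth = grid azimuth - declination (east +ve)
mag_az = 344.2 - 5.6 = 338.6 degrees

338.6 degrees


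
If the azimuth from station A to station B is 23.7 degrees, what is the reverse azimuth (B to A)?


back azimuth = (23.7 + 180) mod 360 = 203.7 degrees

203.7 degrees


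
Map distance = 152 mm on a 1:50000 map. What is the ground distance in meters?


ground = 152 mm * 50000 / 1000 = 7600.0 m

7600.0 m


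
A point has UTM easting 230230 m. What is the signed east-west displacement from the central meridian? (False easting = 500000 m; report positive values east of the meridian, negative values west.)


displacement = 230230 - 500000 = -269770 m

-269770 m


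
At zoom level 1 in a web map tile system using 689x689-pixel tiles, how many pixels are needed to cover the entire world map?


tiles per axis = 2^1 = 2
total tiles = 2^2 = 4
pixels per axis = 2 * 689 = 1378
total pixels = 1378^2 = 1898884

1898884 pixels


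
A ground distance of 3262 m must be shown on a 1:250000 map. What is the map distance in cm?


map_cm = 3262 * 100 / 250000 = 1.3048 cm ≈ 1.3 cm

1.3 cm


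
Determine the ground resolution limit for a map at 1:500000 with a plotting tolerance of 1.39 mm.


ground = 1.39 mm * 500000 / 1000 = 695.0 m

695.0 m


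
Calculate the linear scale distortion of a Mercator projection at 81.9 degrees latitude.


SF = 1 / cos(81.9) = 1 / 0.140901 = 7.097

7.097


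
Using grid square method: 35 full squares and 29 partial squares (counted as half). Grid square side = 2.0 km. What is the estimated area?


effective squares = 35 + 29 * 0.5 = 49.5
area = 49.5 * 4.0 = 198.0 km^2

198.0 km^2


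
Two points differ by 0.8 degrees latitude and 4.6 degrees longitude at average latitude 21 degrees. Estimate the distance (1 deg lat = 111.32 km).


dlat_km = 0.8 * 111.32 = 89.056
dlon_km = 4.6 * 111.32 * cos(21) ≈ 478.06
dist = sqrt(89.056^2 + 478.06^2) ≈ 486.3 km

486.3 km


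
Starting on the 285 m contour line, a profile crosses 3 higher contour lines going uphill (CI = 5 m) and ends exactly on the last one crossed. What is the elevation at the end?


elevation = 285 + 3 * 5 = 300 m

300 m


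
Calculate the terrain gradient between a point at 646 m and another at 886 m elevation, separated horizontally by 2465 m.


gradient = (886 - 646) / 2465 = 240 / 2465 = 0.0974

0.0974


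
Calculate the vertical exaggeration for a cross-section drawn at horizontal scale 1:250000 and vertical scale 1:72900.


VE = horizontal_scale / vertical_scale = 250000 / 72900 ≈ 3.4

3.4x


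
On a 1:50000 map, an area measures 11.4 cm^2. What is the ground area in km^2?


ground_area = 11.4 * (50000/100)^2 = 2850000.0 m^2 = 2.85 km^2

2.85 km^2


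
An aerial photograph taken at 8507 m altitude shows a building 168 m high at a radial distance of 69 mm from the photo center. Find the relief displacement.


d = h * r / H = 168 * 69 / 8507 = 1.36 mm

1.36 mm


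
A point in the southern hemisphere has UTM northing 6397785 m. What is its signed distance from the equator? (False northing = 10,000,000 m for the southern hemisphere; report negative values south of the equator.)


For southern: actual = 6397785 - 10000000 = -3602215 m

-3602215 m


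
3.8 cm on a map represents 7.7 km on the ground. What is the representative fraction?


ground = 7.7 km = 770000 cm; RF denominator = ground / map = 770000 / 3.8 ≈ 202632; RF = 1:202632

1:202632


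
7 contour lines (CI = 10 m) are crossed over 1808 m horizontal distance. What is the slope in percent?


elevation change = 7 * 10 = 70 m
slope = 70 / 1808 * 100 = 3.9%

3.9%


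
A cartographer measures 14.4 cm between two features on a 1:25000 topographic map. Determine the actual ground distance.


ground = 14.4 cm * 25000 / 100 = 3600.0 m = 3.6 km

3.6 km


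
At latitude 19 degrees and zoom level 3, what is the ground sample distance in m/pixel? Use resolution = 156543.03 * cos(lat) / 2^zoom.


res = 156543.03 * cos(19) / 2^3 = 156543.03 * 0.94551858 / 8 = 18501.79 m/pixel

18501.79 m/pixel


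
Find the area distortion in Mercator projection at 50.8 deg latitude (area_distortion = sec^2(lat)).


area_distortion = 1/cos^2(50.8) = 2.503

2.503


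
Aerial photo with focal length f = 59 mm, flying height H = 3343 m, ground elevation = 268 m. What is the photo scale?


scale = f / (H - h) = 59 mm / 3075 m = 59 / 3075000 = 1:52119

1:52119


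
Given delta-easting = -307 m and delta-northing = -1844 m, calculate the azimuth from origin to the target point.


az = atan2(-307, -1844) = -170.5 deg
adjusted to 0-360: 189.5 degrees

189.5 degrees


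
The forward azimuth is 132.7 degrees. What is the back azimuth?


back azimuth = (132.7 + 180) mod 360 = 312.7 degrees

312.7 degrees


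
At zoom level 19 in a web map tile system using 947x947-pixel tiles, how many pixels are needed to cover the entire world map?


tiles per axis = 2^19 = 524288
total tiles = 524288^2 = 274877906944
pixels per axis = 524288 * 947 = 496500736
total pixels = 496500736^2 = 246512980848541696

246512980848541696 pixels


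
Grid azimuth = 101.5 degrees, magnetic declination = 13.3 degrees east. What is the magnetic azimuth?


magnetic azimuth = grid azimuth - declination (east +ve)
mag_az = 101.5 - 13.3 = 88.2 degrees

88.2 degrees


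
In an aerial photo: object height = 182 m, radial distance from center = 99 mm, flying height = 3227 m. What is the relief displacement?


d = h * r / H = 182 * 99 / 3227 = 5.58 mm

5.58 mm


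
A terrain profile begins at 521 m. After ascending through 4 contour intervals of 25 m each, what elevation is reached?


elevation = 521 + 4 * 25 = 621 m

621 m


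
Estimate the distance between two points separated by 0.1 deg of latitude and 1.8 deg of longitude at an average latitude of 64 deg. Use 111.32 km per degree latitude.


dlat_km = 0.1 * 111.32 = 11.132
dlon_km = 1.8 * 111.32 * cos(64) ≈ 87.839
dist = sqrt(11.132^2 + 87.839^2) ≈ 88.5 km

88.5 km


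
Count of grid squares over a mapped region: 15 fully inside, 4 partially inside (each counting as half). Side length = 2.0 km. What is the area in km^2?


effective squares = 15 + 4 * 0.5 = 17.0
area = 17.0 * 4.0 = 68.0 km^2

68.0 km^2


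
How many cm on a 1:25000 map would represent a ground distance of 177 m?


map_cm = 177 * 100 / 25000 = 0.708 cm ≈ 0.71 cm

0.71 cm


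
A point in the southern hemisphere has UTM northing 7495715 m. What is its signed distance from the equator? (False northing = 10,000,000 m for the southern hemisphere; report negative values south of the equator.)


For southern: actual = 7495715 - 10000000 = -2504285 m

-2504285 m


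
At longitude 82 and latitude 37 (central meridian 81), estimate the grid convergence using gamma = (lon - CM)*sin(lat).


gamma = (82 - 81) * sin(37) = 1 * 0.601815 = 0.602 degrees

0.602 degrees


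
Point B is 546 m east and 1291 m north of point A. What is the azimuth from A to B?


az = atan2(546, 1291) = 22.9 deg
adjusted to 0-360: 22.9 degrees

22.9 degrees


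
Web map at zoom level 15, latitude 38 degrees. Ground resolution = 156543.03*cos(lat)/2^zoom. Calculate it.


res = 156543.03 * cos(38) / 2^15 = 156543.03 * 0.78801075 / 32768 = 3.76 m/pixel

3.76 m/pixel


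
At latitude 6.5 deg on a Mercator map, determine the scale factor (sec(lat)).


SF = 1 / cos(6.5) = 1 / 0.993572 = 1.006

1.006


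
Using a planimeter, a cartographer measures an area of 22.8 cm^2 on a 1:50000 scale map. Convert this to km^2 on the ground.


ground_area = 22.8 * (50000/100)^2 = 5700000.0 m^2 = 5.7 km^2

5.7 km^2


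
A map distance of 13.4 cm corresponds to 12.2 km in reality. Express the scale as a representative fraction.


ground = 12.2 km = 1220000 cm; RF denominator = ground / map = 1220000 / 13.4 ≈ 91045; RF = 1:91045

1:91045


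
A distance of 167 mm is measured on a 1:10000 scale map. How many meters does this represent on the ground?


ground = 167 mm * 10000 / 1000 = 1670.0 m

1670.0 m


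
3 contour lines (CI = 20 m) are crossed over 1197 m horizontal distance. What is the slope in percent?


elevation change = 3 * 20 = 60 m
slope = 60 / 1197 * 100 = 5.0%

5.0%


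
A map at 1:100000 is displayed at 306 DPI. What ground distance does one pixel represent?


pixel_cm = 2.54 / 306 ≈ 0.008301 cm
ground = pixel_cm * 100000 / 100 = 2.54 * 100000 / (306 * 100) = 254000 / 30600 ≈ 8.3 m

8.3 m


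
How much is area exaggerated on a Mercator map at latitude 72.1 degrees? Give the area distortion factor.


area_distortion = 1/cos^2(72.1) = 10.586

10.586


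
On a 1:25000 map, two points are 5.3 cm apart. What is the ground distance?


ground = 5.3 cm * 25000 / 100 = 1325.0 m = 1.325 km

1.325 km


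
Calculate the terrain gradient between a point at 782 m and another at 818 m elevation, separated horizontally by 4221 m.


gradient = (818 - 782) / 4221 = 36 / 4221 = 0.0085

0.0085


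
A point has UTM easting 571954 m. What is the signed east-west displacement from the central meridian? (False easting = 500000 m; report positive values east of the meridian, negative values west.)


displacement = 571954 - 500000 = 71954 m

71954 m


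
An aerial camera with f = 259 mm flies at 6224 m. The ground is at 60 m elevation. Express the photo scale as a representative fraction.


scale = f / (H - h) = 259 mm / 6164 m = 259 / 6164000 = 1:23799

1:23799


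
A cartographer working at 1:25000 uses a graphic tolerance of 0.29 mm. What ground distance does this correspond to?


ground = 0.29 mm * 25000 / 1000 = 7.25 m

7.25 m


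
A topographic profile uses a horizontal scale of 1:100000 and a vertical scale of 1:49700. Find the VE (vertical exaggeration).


VE = horizontal_scale / vertical_scale = 100000 / 49700 ≈ 2.0

2.0x


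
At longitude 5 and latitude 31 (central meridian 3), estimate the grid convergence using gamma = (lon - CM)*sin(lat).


gamma = (5 - 3) * sin(31) = 2 * 0.515038 = 1.03 degrees

1.03 degrees


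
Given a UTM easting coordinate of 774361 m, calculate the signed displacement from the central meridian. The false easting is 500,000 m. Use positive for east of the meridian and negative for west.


displacement = 774361 - 500000 = 274361 m

274361 m


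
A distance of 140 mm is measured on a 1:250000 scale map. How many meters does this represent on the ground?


ground = 140 mm * 250000 / 1000 = 35000.0 m

35000.0 m


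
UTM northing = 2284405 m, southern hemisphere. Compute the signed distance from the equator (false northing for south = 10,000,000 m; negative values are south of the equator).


For southern: actual = 2284405 - 10000000 = -7715595 m

-7715595 m


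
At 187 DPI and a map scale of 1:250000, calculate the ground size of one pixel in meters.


pixel_cm = 2.54 / 187 ≈ 0.013583 cm
ground = pixel_cm * 250000 / 100 = 2.54 * 250000 / (187 * 100) = 635000 / 18700 ≈ 33.96 m

33.96 m


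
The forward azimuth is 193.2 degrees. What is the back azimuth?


back azimuth = (193.2 + 180) mod 360 = 13.2 degrees

13.2 degrees


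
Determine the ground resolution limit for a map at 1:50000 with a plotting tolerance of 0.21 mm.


ground = 0.21 mm * 50000 / 1000 = 10.5 m

10.5 m


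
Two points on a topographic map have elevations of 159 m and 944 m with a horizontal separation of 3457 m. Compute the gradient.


gradient = (944 - 159) / 3457 = 785 / 3457 = 0.2271

0.2271


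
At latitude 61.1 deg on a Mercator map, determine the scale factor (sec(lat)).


SF = 1 / cos(61.1) = 1 / 0.483282 = 2.069

2.069


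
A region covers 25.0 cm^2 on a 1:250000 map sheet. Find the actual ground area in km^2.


ground_area = 25.0 * (250000/100)^2 = 156250000.0 m^2 = 156.25 km^2

156.25 km^2


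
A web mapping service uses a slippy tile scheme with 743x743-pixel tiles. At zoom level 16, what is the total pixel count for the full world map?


tiles per axis = 2^16 = 65536
total tiles = 65536^2 = 4294967296
pixels per axis = 65536 * 743 = 48693248
total pixels = 48693248^2 = 2371032400789504

2371032400789504 pixels


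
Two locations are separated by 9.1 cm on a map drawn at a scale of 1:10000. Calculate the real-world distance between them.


ground = 9.1 cm * 10000 / 100 = 910.0 m

910.0 m
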